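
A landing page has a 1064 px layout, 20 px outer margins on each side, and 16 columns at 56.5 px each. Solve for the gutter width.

8 px

Content width = 1064 − 2·20 = 1024 px.
Columns use 904 px, leaving 120 px across 15 gutters = 8 px each.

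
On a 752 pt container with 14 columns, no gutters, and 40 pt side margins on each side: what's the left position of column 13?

616 pt

Inside the margins: 752 − 80 = 672 pt.
14c = 672 → c = 48 pt.
Before column 13: the margin + 12 columns + 12 gutters.
Offset = 40 + 12·(48 + 0) = 40 + 576 = 616 pt.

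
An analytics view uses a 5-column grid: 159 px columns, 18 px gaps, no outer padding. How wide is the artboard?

Total width: 5·159 + 4·18 = 867 px.

867 px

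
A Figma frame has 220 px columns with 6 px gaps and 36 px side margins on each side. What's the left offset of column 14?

Before column 14: the margin + 13 columns + 13 gaps.
Offset = 36 + 13·(220 + 6) = 36 + 2938 = 2974 px.

2974 px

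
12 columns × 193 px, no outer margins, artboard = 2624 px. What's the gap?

28 px

Columns use 2316 px, leaving 308 px across 11 gaps = 28 px each.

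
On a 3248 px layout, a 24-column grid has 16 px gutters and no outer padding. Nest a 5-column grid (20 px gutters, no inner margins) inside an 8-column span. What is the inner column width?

198.4 px

3248 − 23·16 = 2880; ÷24 gives c = 120 px.
Span of 8: 8·120 + 7·16 = 960 + 112 = 1072 px.
1072 − 4·20 = 992; ÷5 gives d = 198.4 px.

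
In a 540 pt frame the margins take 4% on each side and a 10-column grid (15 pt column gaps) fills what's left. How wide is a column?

36.18 pt

Each margin = 4% of 540 = 21.6 pt; content = 540 − 2·21.6 = 496.8 pt.
10 columns + 9 column gaps: 10c + 9·15 = 496.8.
10c = 496.8 − 135 = 361.8, so c = 36.18 pt.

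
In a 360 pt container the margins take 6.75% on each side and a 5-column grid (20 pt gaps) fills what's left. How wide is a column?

46.28 pt

360 × (1 − 2·6.75%) = 360 × 86.5% = 311.4 pt for the columns.
Subtracting 4 gaps of 20 leaves 231.4 for 5 columns, so c = 46.28 pt.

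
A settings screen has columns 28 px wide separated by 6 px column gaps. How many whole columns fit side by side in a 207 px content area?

6 columns

k columns need k·28 + (k−1)·6 = k·34 − 6.
k·34 − 6 ≤ 207 → k ≤ 213 / 34 ≈ 6.26, so k = 6.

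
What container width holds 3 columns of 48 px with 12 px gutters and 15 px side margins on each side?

198 px

Container = 2·15 + 3·48 + 2·12 = 30 + 144 + 24 = 198 px.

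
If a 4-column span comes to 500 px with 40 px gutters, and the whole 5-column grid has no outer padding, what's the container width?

Subtracting 3 gutters of 40 leaves 380 for 4 columns, so c = 95 px.
Container = 5·95 + 4·40 = 475 + 160 = 635 px.

635 px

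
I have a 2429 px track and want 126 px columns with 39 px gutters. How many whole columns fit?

14 columns: 14·126 + 13·39 = 2271 px ≤ 2429.
15 columns: 2436 px > 2429. So 14.

14 columns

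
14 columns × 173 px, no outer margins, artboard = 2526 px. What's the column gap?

Columns use 2422 px, leaving 104 px across 13 column gaps = 8 px each.

8 px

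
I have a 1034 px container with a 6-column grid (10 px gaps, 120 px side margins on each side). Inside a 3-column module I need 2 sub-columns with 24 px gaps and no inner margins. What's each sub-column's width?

184 px

Outer content = 1034 − 2·120 = 794 px.
6c + 5·10 = 794 → 6c = 744 → c = 124 px.
Span of 3: 3·124 + 2·10 = 372 + 20 = 392 px.
2 columns + 1 gap: 2d + 1·24 = 392.
2d = 392 − 24 = 368, so d = 184 px.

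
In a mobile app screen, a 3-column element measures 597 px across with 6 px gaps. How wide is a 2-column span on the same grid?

Subtracting 2 gaps of 6 leaves 585 for 3 columns, so c = 195 px.
2 columns plus 1 gap: 390 + 6 = 396 px.

396 px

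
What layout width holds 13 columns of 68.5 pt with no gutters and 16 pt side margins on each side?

922.5 pt

Layout = 2·16 + 13·68.5 = 32 + 890.5 = 922.5 pt.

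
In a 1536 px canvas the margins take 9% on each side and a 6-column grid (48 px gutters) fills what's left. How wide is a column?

Each margin = 9% of 1536 = 138.24 px; content = 1536 − 2·138.24 = 1259.52 px.
Subtracting 5 gutters of 48 leaves 1019.52 for 6 columns, so c = 169.92 px.

169.92 px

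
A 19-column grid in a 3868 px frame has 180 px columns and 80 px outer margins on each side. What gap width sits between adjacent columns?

16 px

Inside the margins: 3868 − 160 = 3708 px.
19·180 + 18g = 3708 → 18g = 288 → g = 16 px.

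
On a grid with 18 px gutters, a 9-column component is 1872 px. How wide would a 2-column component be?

402 px

1872 − 8·18 = 1728; ÷9 gives c = 192 px.
2-column span = 2·192 + 1·18 = 402 px.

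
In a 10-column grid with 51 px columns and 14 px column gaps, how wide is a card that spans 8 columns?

Span of 8: 8·51 + 7·14 = 408 + 98 = 506 px.

506 px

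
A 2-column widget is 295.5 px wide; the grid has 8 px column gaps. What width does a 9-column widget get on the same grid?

Subtracting 1 column gap of 8 leaves 287.5 for 2 columns, so c = 143.75 px.
Span of 9: 9·143.75 + 8·8 = 1293.75 + 64 = 1357.75 px.

1357.75 px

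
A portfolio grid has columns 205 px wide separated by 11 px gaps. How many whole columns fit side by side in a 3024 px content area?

14 columns

14 columns: 14·205 + 13·11 = 3013 px ≤ 3024.
15 columns: 3229 px > 3024. So 14.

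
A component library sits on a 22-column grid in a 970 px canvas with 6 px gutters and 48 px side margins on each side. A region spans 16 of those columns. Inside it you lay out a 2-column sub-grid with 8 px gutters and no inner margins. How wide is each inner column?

313 px

Outer content = 970 − 2·48 = 874 px.
22c + 21·6 = 874 → 22c = 748 → c = 34 px.
16 columns plus 15 gutters: 544 + 90 = 634 px.
2d + 1·8 = 634 → 2d = 626 → d = 313 px.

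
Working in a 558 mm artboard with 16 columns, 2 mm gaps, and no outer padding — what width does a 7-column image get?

558 − 15·2 = 528; ÷16 gives c = 33 mm.
7 columns plus 6 gaps: 231 + 12 = 243 mm.

243 mm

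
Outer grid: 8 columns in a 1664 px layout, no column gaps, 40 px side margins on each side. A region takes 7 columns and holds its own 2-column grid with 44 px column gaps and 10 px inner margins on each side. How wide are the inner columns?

661 px

Take off 80 px of margins, leaving 1584 px.
With no column gaps, each column is 1584/8 = 198 px.
7-column span = 7·198 = 1386 px.
Inner content = 1386 − 2·10 = 1366 px.
2d + 1·44 = 1366 → 2d = 1322 → d = 661 px.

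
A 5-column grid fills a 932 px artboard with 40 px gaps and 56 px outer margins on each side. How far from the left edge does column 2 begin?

Subtract both margins: 932 − 2·56 = 820 px.
820 − 4·40 = 660; ÷5 gives c = 132 px.
Column 2 starts at margin + 1·(column + gutter) = 56 + 1·172 = 228 px.

228 px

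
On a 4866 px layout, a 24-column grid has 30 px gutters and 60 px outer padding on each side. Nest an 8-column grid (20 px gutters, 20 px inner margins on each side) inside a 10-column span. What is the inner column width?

222.5 px

Inside the margins: 4866 − 120 = 4746 px.
24 columns + 23 gutters: 24c + 23·30 = 4746.
24c = 4746 − 690 = 4056, so c = 169 px.
10-column span = 10·169 + 9·30 = 1960 px.
Inner content = 1960 − 2·20 = 1920 px.
1920 − 7·20 = 1780; ÷8 gives d = 222.5 px.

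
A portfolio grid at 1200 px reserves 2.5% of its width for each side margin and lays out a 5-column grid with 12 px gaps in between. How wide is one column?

Margins: 2.5% × 1200 = 30 px each, so content = 1200 − 60 = 1140 px.
5 columns + 4 gaps: 5c + 4·12 = 1140.
5c = 1140 − 48 = 1092, so c = 218.4 px.

218.4 px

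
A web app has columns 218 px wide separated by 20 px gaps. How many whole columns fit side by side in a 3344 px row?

k columns need k·218 + (k−1)·20 = k·238 − 20.
k·238 − 20 ≤ 3344 → k ≤ 3364 / 238 ≈ 14.13, so k = 14.

14 columns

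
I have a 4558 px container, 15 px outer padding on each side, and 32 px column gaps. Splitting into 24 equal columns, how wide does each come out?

Take off 30 px of margins, leaving 4528 px.
Subtracting 23 column gaps of 32 leaves 3792 for 24 columns, so c = 158 px.

158 px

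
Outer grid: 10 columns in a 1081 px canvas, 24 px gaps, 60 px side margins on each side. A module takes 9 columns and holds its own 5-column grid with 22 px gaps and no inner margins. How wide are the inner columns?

154.9 px

Take off 120 px of margins, leaving 961 px.
961 − 9·24 = 745; ÷10 gives c = 74.5 px.
Span of 9: 9·74.5 + 8·24 = 670.5 + 192 = 862.5 px.
5d + 4·22 = 862.5 → 5d = 774.5 → d = 154.9 px.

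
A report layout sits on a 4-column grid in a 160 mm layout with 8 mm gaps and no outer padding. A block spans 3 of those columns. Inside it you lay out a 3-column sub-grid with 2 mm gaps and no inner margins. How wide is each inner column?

4 columns + 3 gaps: 4c + 3·8 = 160.
4c = 160 − 24 = 136, so c = 34 mm.
3-column span = 3·34 + 2·8 = 118 mm.
3 columns + 2 gaps: 3d + 2·2 = 118.
3d = 118 − 4 = 114, so d = 38 mm.

38 mm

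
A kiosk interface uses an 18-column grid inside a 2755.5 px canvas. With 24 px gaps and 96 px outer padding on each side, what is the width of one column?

Subtract both margins: 2755.5 − 2·96 = 2563.5 px.
Subtracting 17 gaps of 24 leaves 2155.5 for 18 columns, so c = 119.75 px.

119.75 px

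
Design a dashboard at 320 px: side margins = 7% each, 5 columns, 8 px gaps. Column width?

48.64 px

Margins: 7% × 320 = 22.4 px each, so content = 320 − 44.8 = 275.2 px.
275.2 − 4·8 = 243.2; ÷5 gives c = 48.64 px.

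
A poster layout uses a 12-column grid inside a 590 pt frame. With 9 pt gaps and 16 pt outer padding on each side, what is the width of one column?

38.25 pt

Take off 32 pt of margins, leaving 558 pt.
12c + 11·9 = 558 → 12c = 459 → c = 38.25 pt.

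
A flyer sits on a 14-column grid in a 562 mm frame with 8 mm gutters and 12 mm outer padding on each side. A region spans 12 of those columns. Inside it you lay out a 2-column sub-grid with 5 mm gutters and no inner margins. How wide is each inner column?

Take off 24 mm of margins, leaving 538 mm.
14 columns + 13 gutters: 14c + 13·8 = 538.
14c = 538 − 104 = 434, so c = 31 mm.
12 columns plus 11 gutters: 372 + 88 = 460 mm.
2 columns + 1 gutter: 2d + 1·5 = 460.
2d = 460 − 5 = 455, so d = 227.5 mm.

227.5 mm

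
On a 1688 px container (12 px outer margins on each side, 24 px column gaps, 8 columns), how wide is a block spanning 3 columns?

Inside the margins: 1688 − 24 = 1664 px.
8c + 7·24 = 1664 → 8c = 1496 → c = 187 px.
3 columns plus 2 column gaps: 561 + 48 = 609 px.

609 px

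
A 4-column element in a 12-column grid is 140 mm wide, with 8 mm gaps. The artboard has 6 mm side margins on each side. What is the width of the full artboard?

Subtracting 3 gaps of 8 leaves 116 for 4 columns, so c = 29 mm.
Artboard = 2·6 + 12·29 + 11·8 = 12 + 348 + 88 = 448 mm.

448 mm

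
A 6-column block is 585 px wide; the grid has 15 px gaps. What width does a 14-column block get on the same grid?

Subtracting 5 gaps of 15 leaves 510 for 6 columns, so c = 85 px.
14-column span = 14·85 + 13·15 = 1385 px.

1385 px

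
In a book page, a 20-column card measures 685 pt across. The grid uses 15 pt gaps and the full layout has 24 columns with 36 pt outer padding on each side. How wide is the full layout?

20c + 19·15 = 685 → 20c = 400 → c = 20 pt.
Adding margins, columns and gutters: 72 + 480 + 345 = 897 pt.

897 pt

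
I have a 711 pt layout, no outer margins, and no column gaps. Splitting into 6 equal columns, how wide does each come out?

118.5 pt

With no column gaps, each column is 711/6 = 118.5 pt.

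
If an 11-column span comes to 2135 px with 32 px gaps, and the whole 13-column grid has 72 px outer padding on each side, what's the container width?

2673 px

11c + 10·32 = 2135 → 11c = 1815 → c = 165 px.
Adding margins, columns and gutters: 144 + 2145 + 384 = 2673 px.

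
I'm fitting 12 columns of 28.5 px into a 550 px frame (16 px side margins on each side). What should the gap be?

Inside the margins: 550 − 32 = 518 px.
12 columns take 12·28.5 = 342 px; remaining 176 splits into 11 gaps.
g = 176 / 11 = 16 px.

16 px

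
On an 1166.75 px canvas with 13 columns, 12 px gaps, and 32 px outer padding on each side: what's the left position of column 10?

803.75 px

Content = 1166.75 − 2·32 = 1102.75 px.
1102.75 − 12·12 = 958.75; ÷13 gives c = 73.75 px.
Each column+gutter stride is 85.75 px; 9 of them past the 32 px margin is 32 + 771.75 = 803.75 px.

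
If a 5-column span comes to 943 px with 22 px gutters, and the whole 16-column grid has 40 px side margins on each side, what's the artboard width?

3146 px

943 − 4·22 = 855; ÷5 gives c = 171 px.
Artboard = 2·40 + 16·171 + 15·22 = 80 + 2736 + 330 = 3146 px.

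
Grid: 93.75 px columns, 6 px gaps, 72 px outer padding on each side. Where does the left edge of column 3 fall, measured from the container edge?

Each column+gutter stride is 99.75 px; 2 of them past the 72 px margin is 72 + 199.5 = 271.5 px.

271.5 px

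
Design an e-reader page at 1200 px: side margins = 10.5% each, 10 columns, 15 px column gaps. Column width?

1200 × (1 − 2·10.5%) = 1200 × 79% = 948 px for the columns.
948 − 9·15 = 813; ÷10 gives c = 81.3 px.

81.3 px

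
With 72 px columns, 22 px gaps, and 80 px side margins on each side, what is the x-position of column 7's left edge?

Before column 7: the margin + 6 columns + 6 gaps.
Offset = 80 + 6·(72 + 22) = 80 + 564 = 644 px.

644 px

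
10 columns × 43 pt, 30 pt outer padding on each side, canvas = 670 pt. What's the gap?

20 pt

Content width = 670 − 2·30 = 610 pt.
10 columns take 10·43 = 430 pt; remaining 180 splits into 9 gaps.
g = 180 / 9 = 20 pt.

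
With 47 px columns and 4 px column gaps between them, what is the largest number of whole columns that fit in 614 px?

12 columns

Each extra column adds 47 + 4 = 51 px.
(614 + 4) / 51 = 12.12, so 12 columns fit.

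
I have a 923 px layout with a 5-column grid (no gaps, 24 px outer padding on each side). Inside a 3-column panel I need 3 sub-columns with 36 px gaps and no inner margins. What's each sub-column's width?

Take off 48 px of margins, leaving 875 px.
5c = 875 → c = 175 px.
3-column span = 3·175 = 525 px.
3d + 2·36 = 525 → 3d = 453 → d = 151 px.

151 px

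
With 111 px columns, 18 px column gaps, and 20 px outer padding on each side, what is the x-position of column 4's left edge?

407 px

Before column 4: the margin + 3 columns + 3 column gaps.
Offset = 20 + 3·(111 + 18) = 20 + 387 = 407 px.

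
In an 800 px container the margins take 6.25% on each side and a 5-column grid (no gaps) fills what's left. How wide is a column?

140 px

Each margin = 6.25% of 800 = 50 px; content = 800 − 2·50 = 700 px.
700 / 5 = 140 px per column.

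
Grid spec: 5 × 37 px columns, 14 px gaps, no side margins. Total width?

Artboard = 5·37 + 4·14 = 185 + 56 = 241 px.

241 px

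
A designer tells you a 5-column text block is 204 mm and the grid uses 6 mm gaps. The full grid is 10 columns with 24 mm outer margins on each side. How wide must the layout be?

462 mm

5c + 4·6 = 204 → 5c = 180 → c = 36 mm.
Adding margins, columns and gutters: 48 + 360 + 54 = 462 mm.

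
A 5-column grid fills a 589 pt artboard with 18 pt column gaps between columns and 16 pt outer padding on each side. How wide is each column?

Subtract both margins: 589 − 2·16 = 557 pt.
557 − 4·18 = 485; ÷5 gives c = 97 pt.

97 pt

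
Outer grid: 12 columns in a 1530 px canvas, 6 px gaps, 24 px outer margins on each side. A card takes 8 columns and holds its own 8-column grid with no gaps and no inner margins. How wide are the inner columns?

123.25 px

Take off 48 px of margins, leaving 1482 px.
12c + 11·6 = 1482 → 12c = 1416 → c = 118 px.
Span of 8: 8·118 + 7·6 = 944 + 42 = 986 px.
986 / 8 = 123.25 px per column.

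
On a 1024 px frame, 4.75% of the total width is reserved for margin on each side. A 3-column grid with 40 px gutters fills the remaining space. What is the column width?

Each margin = 4.75% of 1024 = 48.64 px; content = 1024 − 2·48.64 = 926.72 px.
926.72 − 2·40 = 846.72; ÷3 gives c = 282.24 px.

282.24 px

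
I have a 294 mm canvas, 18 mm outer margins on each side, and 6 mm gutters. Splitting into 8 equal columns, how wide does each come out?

Subtract both margins: 294 − 2·18 = 258 mm.
8 columns + 7 gutters: 8c + 7·6 = 258.
8c = 258 − 42 = 216, so c = 27 mm.

27 mm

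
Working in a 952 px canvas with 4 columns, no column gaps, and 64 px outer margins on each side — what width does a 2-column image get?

412 px

Subtract both margins: 952 − 2·64 = 824 px.
824 / 4 = 206 px per column.
2-column span = 2·206 = 412 px.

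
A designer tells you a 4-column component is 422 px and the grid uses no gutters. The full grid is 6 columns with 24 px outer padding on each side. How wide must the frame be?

681 px

With no gutters, each column is 422/4 = 105.5 px.
Total width: 2·24 + 6·105.5 = 681 px.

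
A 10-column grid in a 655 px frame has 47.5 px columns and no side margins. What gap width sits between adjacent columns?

20 px

10·47.5 + 9g = 655 → 9g = 180 → g = 20 px.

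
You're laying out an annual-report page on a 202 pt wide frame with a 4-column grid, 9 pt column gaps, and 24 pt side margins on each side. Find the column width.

31.75 pt

Take off 48 pt of margins, leaving 154 pt.
154 − 3·9 = 127; ÷4 gives c = 31.75 pt.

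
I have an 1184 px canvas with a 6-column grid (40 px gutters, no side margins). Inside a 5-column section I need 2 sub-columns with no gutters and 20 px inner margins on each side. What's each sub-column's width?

470 px

Subtracting 5 gutters of 40 leaves 984 for 6 columns, so c = 164 px.
5 columns plus 4 gutters: 820 + 160 = 980 px.
Inner content = 980 − 2·20 = 940 px.
940 / 2 = 470 px per column.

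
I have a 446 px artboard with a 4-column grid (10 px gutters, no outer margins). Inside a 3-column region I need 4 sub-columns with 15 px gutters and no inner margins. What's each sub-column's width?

4c + 3·10 = 446 → 4c = 416 → c = 104 px.
3 columns plus 2 gutters: 312 + 20 = 332 px.
332 − 3·15 = 287; ÷4 gives d = 71.75 px.

71.75 px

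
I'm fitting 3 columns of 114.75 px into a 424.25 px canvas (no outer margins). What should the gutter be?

40 px

Columns use 344.25 px, leaving 80 px across 2 gutters = 40 px each.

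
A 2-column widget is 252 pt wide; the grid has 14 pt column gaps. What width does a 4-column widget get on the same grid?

252 − 1·14 = 238; ÷2 gives c = 119 pt.
4-column span = 4·119 + 3·14 = 518 pt.

518 pt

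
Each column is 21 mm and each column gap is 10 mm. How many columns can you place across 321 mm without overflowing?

10 columns

k columns need k·21 + (k−1)·10 = k·31 − 10.
k·31 − 10 ≤ 321 → k ≤ 331 / 31 ≈ 10.68, so k = 10.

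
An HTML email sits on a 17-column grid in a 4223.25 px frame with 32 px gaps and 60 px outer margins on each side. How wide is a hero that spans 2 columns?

Subtract both margins: 4223.25 − 2·60 = 4103.25 px.
17c + 16·32 = 4103.25 → 17c = 3591.25 → c = 211.25 px.
2-column span = 2·211.25 + 1·32 = 454.5 px.

454.5 px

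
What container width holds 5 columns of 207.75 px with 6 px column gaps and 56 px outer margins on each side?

Container = 2·56 + 5·207.75 + 4·6 = 112 + 1038.75 + 24 = 1174.75 px.

1174.75 px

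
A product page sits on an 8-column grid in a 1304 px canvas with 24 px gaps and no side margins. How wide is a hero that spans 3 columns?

1304 − 7·24 = 1136; ÷8 gives c = 142 px.
Span of 3: 3·142 + 2·24 = 426 + 48 = 474 px.

474 px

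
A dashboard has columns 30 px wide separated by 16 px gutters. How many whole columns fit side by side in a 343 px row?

k columns need k·30 + (k−1)·16 = k·46 − 16.
k·46 − 16 ≤ 343 → k ≤ 359 / 46 ≈ 7.80, so k = 7.

7 columns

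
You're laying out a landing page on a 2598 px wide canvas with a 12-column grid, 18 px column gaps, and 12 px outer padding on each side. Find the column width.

Take off 24 px of margins, leaving 2574 px.
12 columns + 11 column gaps: 12c + 11·18 = 2574.
12c = 2574 − 198 = 2376, so c = 198 px.

198 px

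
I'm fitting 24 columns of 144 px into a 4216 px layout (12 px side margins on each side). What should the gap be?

32 px

Take off 24 px of margins, leaving 4192 px.
24·144 + 23g = 4192 → 23g = 736 → g = 32 px.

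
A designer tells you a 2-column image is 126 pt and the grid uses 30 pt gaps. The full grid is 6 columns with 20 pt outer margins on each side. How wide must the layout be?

478 pt

126 − 1·30 = 96; ÷2 gives c = 48 pt.
Layout = 2·20 + 6·48 + 5·30 = 40 + 288 + 150 = 478 pt.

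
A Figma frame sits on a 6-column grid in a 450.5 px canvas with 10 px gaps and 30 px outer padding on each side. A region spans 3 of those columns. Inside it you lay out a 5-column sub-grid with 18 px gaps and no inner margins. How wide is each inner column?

Outer content = 450.5 − 2·30 = 390.5 px.
Subtracting 5 gaps of 10 leaves 340.5 for 6 columns, so c = 56.75 px.
Span of 3: 3·56.75 + 2·10 = 170.25 + 20 = 190.25 px.
5 columns + 4 gaps: 5d + 4·18 = 190.25.
5d = 190.25 − 72 = 118.25, so d = 23.65 px.

23.65 px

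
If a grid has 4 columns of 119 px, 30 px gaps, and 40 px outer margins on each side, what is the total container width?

646 px

Adding margins, columns and gutters: 80 + 476 + 90 = 646 px.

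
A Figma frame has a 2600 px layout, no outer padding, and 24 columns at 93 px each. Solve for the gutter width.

16 px

24·93 + 23g = 2600 → 23g = 368 → g = 16 px.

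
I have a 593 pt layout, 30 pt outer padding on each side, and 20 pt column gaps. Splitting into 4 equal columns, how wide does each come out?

118.25 pt

Take off 60 pt of margins, leaving 533 pt.
4c + 3·20 = 533 → 4c = 473 → c = 118.25 pt.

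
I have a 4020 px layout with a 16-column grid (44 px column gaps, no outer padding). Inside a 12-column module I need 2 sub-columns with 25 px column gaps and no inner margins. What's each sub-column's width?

4020 − 15·44 = 3360; ÷16 gives c = 210 px.
Span of 12: 12·210 + 11·44 = 2520 + 484 = 3004 px.
Subtracting 1 column gap of 25 leaves 2979 for 2 columns, so d = 1489.5 px.

1489.5 px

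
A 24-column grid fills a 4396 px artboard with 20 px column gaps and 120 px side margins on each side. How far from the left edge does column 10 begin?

1686 px

Take off 240 px of margins, leaving 4156 px.
24 columns + 23 column gaps: 24c + 23·20 = 4156.
24c = 4156 − 460 = 3696, so c = 154 px.
Before column 10: the margin + 9 columns + 9 column gaps.
Offset = 120 + 9·(154 + 20) = 120 + 1566 = 1686 px.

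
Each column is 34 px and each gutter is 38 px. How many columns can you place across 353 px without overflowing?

5 columns

k columns need k·34 + (k−1)·38 = k·72 − 38.
k·72 − 38 ≤ 353 → k ≤ 391 / 72 ≈ 5.43, so k = 5.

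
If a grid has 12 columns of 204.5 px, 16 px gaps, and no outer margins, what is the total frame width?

2630 px

Total width: 12·204.5 + 11·16 = 2630 px.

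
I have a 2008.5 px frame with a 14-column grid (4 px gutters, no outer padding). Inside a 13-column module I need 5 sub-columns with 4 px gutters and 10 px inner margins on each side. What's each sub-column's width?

Subtracting 13 gutters of 4 leaves 1956.5 for 14 columns, so c = 139.75 px.
Span of 13: 13·139.75 + 12·4 = 1816.75 + 48 = 1864.75 px.
Inner content = 1864.75 − 2·10 = 1844.75 px.
Subtracting 4 gutters of 4 leaves 1828.75 for 5 columns, so d = 365.75 px.

365.75 px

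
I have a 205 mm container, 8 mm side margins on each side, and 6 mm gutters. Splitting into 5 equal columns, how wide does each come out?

Take off 16 mm of margins, leaving 189 mm.
5c + 4·6 = 189 → 5c = 165 → c = 33 mm.

33 mm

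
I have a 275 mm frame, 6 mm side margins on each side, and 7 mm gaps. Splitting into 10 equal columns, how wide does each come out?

Inside the margins: 275 − 12 = 263 mm.
263 − 9·7 = 200; ÷10 gives c = 20 mm.

20 mm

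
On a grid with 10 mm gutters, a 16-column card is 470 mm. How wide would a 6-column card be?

Subtracting 15 gutters of 10 leaves 320 for 16 columns, so c = 20 mm.
6 columns plus 5 gutters: 120 + 50 = 170 mm.

170 mm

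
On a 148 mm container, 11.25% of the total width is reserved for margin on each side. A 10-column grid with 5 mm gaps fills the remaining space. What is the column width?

Each margin = 11.25% of 148 = 16.65 mm; content = 148 − 2·16.65 = 114.7 mm.
10 columns + 9 gaps: 10c + 9·5 = 114.7.
10c = 114.7 − 45 = 69.7, so c = 6.97 mm.

6.97 mm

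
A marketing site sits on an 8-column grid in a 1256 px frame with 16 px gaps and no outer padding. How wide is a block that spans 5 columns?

779 px

Subtracting 7 gaps of 16 leaves 1144 for 8 columns, so c = 143 px.
Span of 5: 5·143 + 4·16 = 715 + 64 = 779 px.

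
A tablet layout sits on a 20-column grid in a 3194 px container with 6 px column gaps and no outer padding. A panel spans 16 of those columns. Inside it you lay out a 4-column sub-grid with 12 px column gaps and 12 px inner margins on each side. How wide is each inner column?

Subtracting 19 column gaps of 6 leaves 3080 for 20 columns, so c = 154 px.
16 columns plus 15 column gaps: 2464 + 90 = 2554 px.
Inner content = 2554 − 2·12 = 2530 px.
2530 − 3·12 = 2494; ÷4 gives d = 623.5 px.

623.5 px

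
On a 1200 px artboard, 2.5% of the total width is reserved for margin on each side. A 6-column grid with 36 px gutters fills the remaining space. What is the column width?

160 px

1200 × (1 − 2·2.5%) = 1200 × 95% = 1140 px for the columns.
6 columns + 5 gutters: 6c + 5·36 = 1140.
6c = 1140 − 180 = 960, so c = 160 px.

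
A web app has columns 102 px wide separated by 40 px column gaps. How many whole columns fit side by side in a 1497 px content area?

Each extra column adds 102 + 40 = 142 px.
(1497 + 40) / 142 = 10.82, so 10 columns fit.

10 columns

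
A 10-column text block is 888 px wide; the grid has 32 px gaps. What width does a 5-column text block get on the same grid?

10c + 9·32 = 888 → 10c = 600 → c = 60 px.
5-column span = 5·60 + 4·32 = 428 px.

428 px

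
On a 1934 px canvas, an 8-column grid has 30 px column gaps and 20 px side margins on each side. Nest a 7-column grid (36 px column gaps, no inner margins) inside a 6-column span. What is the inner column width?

171 px

Outer content = 1934 − 2·20 = 1894 px.
1894 − 7·30 = 1684; ÷8 gives c = 210.5 px.
6-column span = 6·210.5 + 5·30 = 1413 px.
Subtracting 6 column gaps of 36 leaves 1197 for 7 columns, so d = 171 px.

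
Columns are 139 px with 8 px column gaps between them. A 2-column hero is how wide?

Span of 2: 2·139 + 1·8 = 278 + 8 = 286 px.

286 px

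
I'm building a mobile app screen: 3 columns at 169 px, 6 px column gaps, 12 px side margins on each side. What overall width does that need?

Container = 2·12 + 3·169 + 2·6 = 24 + 507 + 12 = 543 px.

543 px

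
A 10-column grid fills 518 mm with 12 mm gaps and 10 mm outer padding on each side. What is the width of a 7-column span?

Take off 20 mm of margins, leaving 498 mm.
10c + 9·12 = 498 → 10c = 390 → c = 39 mm.
7 columns plus 6 gaps: 273 + 72 = 345 mm.

345 mm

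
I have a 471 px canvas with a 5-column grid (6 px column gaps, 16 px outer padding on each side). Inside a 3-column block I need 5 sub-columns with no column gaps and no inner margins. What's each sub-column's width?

52.2 px

Take off 32 px of margins, leaving 439 px.
439 − 4·6 = 415; ÷5 gives c = 83 px.
3-column span = 3·83 + 2·6 = 261 px.
261 / 5 = 52.2 px per column.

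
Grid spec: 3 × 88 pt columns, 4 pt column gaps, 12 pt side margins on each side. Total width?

Total width: 2·12 + 3·88 + 2·4 = 296 pt.

296 pt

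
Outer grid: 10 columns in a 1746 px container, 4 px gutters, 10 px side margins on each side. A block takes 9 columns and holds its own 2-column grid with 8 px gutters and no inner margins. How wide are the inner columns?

Outer content = 1746 − 2·10 = 1726 px.
1726 − 9·4 = 1690; ÷10 gives c = 169 px.
9-column span = 9·169 + 8·4 = 1553 px.
2 columns + 1 gutter: 2d + 1·8 = 1553.
2d = 1553 − 8 = 1545, so d = 772.5 px.

772.5 px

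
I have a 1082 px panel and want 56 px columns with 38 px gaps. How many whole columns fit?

11 columns

k columns need k·56 + (k−1)·38 = k·94 − 38.
k·94 − 38 ≤ 1082 → k ≤ 1120 / 94 ≈ 11.91, so k = 11.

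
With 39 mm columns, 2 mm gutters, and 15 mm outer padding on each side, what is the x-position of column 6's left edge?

Column 6 starts at margin + 5·(column + gutter) = 15 + 5·41 = 220 mm.

220 mm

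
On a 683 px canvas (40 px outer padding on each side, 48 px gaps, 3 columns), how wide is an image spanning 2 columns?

Take off 80 px of margins, leaving 603 px.
603 − 2·48 = 507; ÷3 gives c = 169 px.
2-column span = 2·169 + 1·48 = 386 px.

386 px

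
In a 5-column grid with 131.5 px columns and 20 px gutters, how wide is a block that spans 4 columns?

586 px

Span of 4: 4·131.5 + 3·20 = 526 + 60 = 586 px.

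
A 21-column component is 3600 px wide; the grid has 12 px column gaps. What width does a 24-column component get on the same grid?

4116 px

Subtracting 20 column gaps of 12 leaves 3360 for 21 columns, so c = 160 px.
24 columns plus 23 column gaps: 3840 + 276 = 4116 px.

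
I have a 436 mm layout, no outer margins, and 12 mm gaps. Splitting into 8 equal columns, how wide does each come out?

44 mm

436 − 7·12 = 352; ÷8 gives c = 44 mm.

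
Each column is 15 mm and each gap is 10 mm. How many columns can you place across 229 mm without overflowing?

9 columns

9 columns: 9·15 + 8·10 = 215 mm ≤ 229.
10 columns: 240 mm > 229. So 9.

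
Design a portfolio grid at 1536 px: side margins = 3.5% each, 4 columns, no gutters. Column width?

Margins: 3.5% × 1536 = 53.76 px each, so content = 1536 − 107.52 = 1428.48 px.
1428.48 / 4 = 357.12 px per column.

357.12 px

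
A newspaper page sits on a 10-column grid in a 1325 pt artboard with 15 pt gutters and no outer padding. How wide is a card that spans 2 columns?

10c + 9·15 = 1325 → 10c = 1190 → c = 119 pt.
Span of 2: 2·119 + 1·15 = 238 + 15 = 253 pt.

253 pt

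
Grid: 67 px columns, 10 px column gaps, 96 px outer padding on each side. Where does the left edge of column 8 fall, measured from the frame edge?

635 px

Column 8 starts at margin + 7·(column + gutter) = 96 + 7·77 = 635 px.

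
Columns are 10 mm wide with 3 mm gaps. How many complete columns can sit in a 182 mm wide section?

k columns need k·10 + (k−1)·3 = k·13 − 3.
k·13 − 3 ≤ 182 → k ≤ 185 / 13 ≈ 14.23, so k = 14.

14 columns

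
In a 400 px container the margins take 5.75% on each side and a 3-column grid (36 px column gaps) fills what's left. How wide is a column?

400 × (1 − 2·5.75%) = 400 × 88.5% = 354 px for the columns.
Subtracting 2 column gaps of 36 leaves 282 for 3 columns, so c = 94 px.

94 px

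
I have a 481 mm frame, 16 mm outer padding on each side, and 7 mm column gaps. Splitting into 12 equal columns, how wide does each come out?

Content width = 481 − 2·16 = 449 mm.
12 columns + 11 column gaps: 12c + 11·7 = 449.
12c = 449 − 77 = 372, so c = 31 mm.

31 mm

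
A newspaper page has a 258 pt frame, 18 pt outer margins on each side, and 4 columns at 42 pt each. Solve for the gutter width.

18 pt

Subtract both margins: 258 − 2·18 = 222 pt.
4 columns take 4·42 = 168 pt; remaining 54 splits into 3 gutters.
g = 54 / 3 = 18 pt.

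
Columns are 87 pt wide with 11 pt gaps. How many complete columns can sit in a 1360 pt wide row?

Each extra column adds 87 + 11 = 98 pt.
(1360 + 11) / 98 = 13.99, so 13 columns fit.

13 columns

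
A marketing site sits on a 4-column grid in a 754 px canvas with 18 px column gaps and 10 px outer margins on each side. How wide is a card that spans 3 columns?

Subtract both margins: 754 − 2·10 = 734 px.
4 columns + 3 column gaps: 4c + 3·18 = 734.
4c = 734 − 54 = 680, so c = 170 px.
Span of 3: 3·170 + 2·18 = 510 + 36 = 546 px.

546 px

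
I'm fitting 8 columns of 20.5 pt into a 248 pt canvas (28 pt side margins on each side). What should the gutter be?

4 pt

Inside the margins: 248 − 56 = 192 pt.
Columns use 164 pt, leaving 28 pt across 7 gutters = 4 pt each.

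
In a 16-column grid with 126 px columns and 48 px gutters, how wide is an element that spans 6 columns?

6-column span = 6·126 + 5·48 = 996 px.

996 px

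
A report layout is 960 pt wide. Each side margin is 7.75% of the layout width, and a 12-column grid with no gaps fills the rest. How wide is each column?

Each margin = 7.75% of 960 = 74.4 pt; content = 960 − 2·74.4 = 811.2 pt.
With no gaps, each column is 811.2/12 = 67.6 pt.

67.6 pt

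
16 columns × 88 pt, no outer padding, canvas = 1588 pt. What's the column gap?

12 pt

16 columns take 16·88 = 1408 pt; remaining 180 splits into 15 column gaps.
g = 180 / 15 = 12 pt.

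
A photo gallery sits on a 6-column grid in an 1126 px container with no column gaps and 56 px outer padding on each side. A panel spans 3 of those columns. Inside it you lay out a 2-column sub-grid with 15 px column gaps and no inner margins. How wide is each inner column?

246 px

Subtract both margins: 1126 − 2·56 = 1014 px.
With no column gaps, each column is 1014/6 = 169 px.
With no column gaps, 3 columns span 3·169 = 507 px.
Subtracting 1 column gap of 15 leaves 492 for 2 columns, so d = 246 px.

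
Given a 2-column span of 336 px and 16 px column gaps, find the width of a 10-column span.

Subtracting 1 column gap of 16 leaves 320 for 2 columns, so c = 160 px.
Span of 10: 10·160 + 9·16 = 1600 + 144 = 1744 px.

1744 px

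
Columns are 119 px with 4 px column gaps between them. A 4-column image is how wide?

4-column span = 4·119 + 3·4 = 488 px.

488 px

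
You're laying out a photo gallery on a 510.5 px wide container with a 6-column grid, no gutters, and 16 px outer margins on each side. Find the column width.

Inside the margins: 510.5 − 32 = 478.5 px.
With no gutters, each column is 478.5/6 = 79.75 px.

79.75 px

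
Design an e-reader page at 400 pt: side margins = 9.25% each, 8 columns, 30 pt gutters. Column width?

14.5 pt

Each margin = 9.25% of 400 = 37 pt; content = 400 − 2·37 = 326 pt.
8 columns + 7 gutters: 8c + 7·30 = 326.
8c = 326 − 210 = 116, so c = 14.5 pt.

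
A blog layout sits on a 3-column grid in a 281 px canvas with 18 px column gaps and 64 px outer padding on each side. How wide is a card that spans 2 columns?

Inside the margins: 281 − 128 = 153 px.
3c + 2·18 = 153 → 3c = 117 → c = 39 px.
Span of 2: 2·39 + 1·18 = 78 + 18 = 96 px.

96 px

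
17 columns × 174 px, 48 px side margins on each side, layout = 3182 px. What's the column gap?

Subtract both margins: 3182 − 2·48 = 3086 px.
Columns use 2958 px, leaving 128 px across 16 column gaps = 8 px each.

8 px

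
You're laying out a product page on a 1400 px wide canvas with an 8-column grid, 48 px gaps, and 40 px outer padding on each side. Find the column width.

Subtract both margins: 1400 − 2·40 = 1320 px.
8 columns + 7 gaps: 8c + 7·48 = 1320.
8c = 1320 − 336 = 984, so c = 123 px.

123 px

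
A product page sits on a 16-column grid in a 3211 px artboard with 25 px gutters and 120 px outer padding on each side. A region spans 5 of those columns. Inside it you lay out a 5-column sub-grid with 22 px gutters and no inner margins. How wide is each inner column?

Outer content = 3211 − 2·120 = 2971 px.
2971 − 15·25 = 2596; ÷16 gives c = 162.25 px.
5 columns plus 4 gutters: 811.25 + 100 = 911.25 px.
911.25 − 4·22 = 823.25; ÷5 gives d = 164.65 px.

164.65 px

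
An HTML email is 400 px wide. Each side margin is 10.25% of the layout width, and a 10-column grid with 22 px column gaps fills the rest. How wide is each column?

12 px

Each margin = 10.25% of 400 = 41 px; content = 400 − 2·41 = 318 px.
10c + 9·22 = 318 → 10c = 120 → c = 12 px.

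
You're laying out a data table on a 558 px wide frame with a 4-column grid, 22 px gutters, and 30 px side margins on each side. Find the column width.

108 px

Subtract both margins: 558 − 2·30 = 498 px.
4c + 3·22 = 498 → 4c = 432 → c = 108 px.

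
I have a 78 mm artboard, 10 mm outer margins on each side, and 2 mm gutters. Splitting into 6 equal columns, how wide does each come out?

8 mm

Take off 20 mm of margins, leaving 58 mm.
6c + 5·2 = 58 → 6c = 48 → c = 8 mm.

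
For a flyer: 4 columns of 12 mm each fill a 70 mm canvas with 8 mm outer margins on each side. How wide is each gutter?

Content width = 70 − 2·8 = 54 mm.
4 columns take 4·12 = 48 mm; remaining 6 splits into 3 gutters.
g = 6 / 3 = 2 mm.

2 mm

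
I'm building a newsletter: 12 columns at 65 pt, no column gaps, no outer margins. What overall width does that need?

Container = 12·65 = 780 = 780 pt.

780 pt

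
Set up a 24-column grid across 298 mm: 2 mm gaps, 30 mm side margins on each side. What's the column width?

Content width = 298 − 2·30 = 238 mm.
Subtracting 23 gaps of 2 leaves 192 for 24 columns, so c = 8 mm.

8 mm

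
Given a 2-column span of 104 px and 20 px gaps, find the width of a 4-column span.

228 px

Subtracting 1 gap of 20 leaves 84 for 2 columns, so c = 42 px.
Span of 4: 4·42 + 3·20 = 168 + 60 = 228 px.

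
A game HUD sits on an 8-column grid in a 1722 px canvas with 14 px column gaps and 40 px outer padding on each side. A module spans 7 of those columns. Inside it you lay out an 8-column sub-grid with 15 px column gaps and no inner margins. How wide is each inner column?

Subtract both margins: 1722 − 2·40 = 1642 px.
8c + 7·14 = 1642 → 8c = 1544 → c = 193 px.
Span of 7: 7·193 + 6·14 = 1351 + 84 = 1435 px.
1435 − 7·15 = 1330; ÷8 gives d = 166.25 px.

166.25 px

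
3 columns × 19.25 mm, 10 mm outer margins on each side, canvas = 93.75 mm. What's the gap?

Inside the margins: 93.75 − 20 = 73.75 mm.
3·19.25 + 2g = 73.75 → 2g = 16 → g = 8 mm.

8 mm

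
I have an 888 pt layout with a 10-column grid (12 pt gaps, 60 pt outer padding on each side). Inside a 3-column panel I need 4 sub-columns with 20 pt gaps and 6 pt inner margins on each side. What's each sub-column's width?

Inside the margins: 888 − 120 = 768 pt.
10c + 9·12 = 768 → 10c = 660 → c = 66 pt.
Span of 3: 3·66 + 2·12 = 198 + 24 = 222 pt.
Inner content = 222 − 2·6 = 210 pt.
4d + 3·20 = 210 → 4d = 150 → d = 37.5 pt.

37.5 pt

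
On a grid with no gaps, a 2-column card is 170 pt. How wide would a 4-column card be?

340 pt

2c = 170 → c = 85 pt.
4-column span = 4·85 = 340 pt.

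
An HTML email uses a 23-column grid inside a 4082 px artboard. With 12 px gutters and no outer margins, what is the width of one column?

166 px

4082 − 22·12 = 3818; ÷23 gives c = 166 px.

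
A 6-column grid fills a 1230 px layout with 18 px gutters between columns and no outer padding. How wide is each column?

6c + 5·18 = 1230 → 6c = 1140 → c = 190 px.

190 px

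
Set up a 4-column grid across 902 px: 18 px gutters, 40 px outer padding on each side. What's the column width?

Inside the margins: 902 − 80 = 822 px.
4c + 3·18 = 822 → 4c = 768 → c = 192 px.

192 px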